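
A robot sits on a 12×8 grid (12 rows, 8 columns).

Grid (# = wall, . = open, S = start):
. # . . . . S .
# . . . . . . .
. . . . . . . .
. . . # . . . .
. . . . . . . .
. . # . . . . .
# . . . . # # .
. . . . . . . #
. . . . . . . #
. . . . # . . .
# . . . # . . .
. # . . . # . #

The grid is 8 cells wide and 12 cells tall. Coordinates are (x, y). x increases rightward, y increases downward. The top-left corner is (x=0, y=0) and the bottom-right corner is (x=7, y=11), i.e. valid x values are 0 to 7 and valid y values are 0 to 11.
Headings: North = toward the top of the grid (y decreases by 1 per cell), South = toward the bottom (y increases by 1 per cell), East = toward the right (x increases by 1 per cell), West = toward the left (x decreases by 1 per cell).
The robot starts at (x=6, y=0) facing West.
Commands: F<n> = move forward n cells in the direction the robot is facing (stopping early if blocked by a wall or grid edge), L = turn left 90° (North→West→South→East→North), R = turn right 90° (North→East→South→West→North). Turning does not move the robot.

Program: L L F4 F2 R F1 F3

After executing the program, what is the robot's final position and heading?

Start: (x=6, y=0), facing West
  L: turn left, now facing South
  L: turn left, now facing East
  F4: move forward 1/4 (blocked), now at (x=7, y=0)
  F2: move forward 0/2 (blocked), now at (x=7, y=0)
  R: turn right, now facing South
  F1: move forward 1, now at (x=7, y=1)
  F3: move forward 3, now at (x=7, y=4)
Final: (x=7, y=4), facing South

Answer: Final position: (x=7, y=4), facing South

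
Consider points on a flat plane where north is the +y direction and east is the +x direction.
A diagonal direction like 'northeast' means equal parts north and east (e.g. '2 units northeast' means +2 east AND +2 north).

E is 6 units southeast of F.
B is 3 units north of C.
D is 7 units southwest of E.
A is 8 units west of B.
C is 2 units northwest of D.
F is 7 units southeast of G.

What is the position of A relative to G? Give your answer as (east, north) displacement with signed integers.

Place G at the origin (east=0, north=0).
  F is 7 units southeast of G: delta (east=+7, north=-7); F at (east=7, north=-7).
  E is 6 units southeast of F: delta (east=+6, north=-6); E at (east=13, north=-13).
  D is 7 units southwest of E: delta (east=-7, north=-7); D at (east=6, north=-20).
  C is 2 units northwest of D: delta (east=-2, north=+2); C at (east=4, north=-18).
  B is 3 units north of C: delta (east=+0, north=+3); B at (east=4, north=-15).
  A is 8 units west of B: delta (east=-8, north=+0); A at (east=-4, north=-15).
Therefore A relative to G: (east=-4, north=-15).

Answer: A is at (east=-4, north=-15) relative to G.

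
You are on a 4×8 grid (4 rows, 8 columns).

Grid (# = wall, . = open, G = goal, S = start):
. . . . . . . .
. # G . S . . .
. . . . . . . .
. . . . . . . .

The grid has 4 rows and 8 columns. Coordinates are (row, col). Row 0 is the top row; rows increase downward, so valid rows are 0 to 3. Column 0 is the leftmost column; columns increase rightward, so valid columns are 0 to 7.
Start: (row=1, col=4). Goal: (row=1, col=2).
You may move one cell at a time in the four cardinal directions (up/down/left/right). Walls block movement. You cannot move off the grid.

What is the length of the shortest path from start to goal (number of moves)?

Answer: Shortest path length: 2

Derivation:
BFS from (row=1, col=4) until reaching (row=1, col=2):
  Distance 0: (row=1, col=4)
  Distance 1: (row=0, col=4), (row=1, col=3), (row=1, col=5), (row=2, col=4)
  Distance 2: (row=0, col=3), (row=0, col=5), (row=1, col=2), (row=1, col=6), (row=2, col=3), (row=2, col=5), (row=3, col=4)  <- goal reached here
One shortest path (2 moves): (row=1, col=4) -> (row=1, col=3) -> (row=1, col=2)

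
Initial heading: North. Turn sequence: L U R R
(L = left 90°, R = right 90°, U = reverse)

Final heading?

Start: North
  L (left (90° counter-clockwise)) -> West
  U (U-turn (180°)) -> East
  R (right (90° clockwise)) -> South
  R (right (90° clockwise)) -> West
Final: West

Answer: Final heading: West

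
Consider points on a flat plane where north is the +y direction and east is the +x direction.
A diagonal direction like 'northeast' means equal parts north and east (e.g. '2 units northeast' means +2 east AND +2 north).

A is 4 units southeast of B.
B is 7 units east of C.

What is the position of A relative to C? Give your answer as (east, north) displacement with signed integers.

Answer: A is at (east=11, north=-4) relative to C.

Derivation:
Place C at the origin (east=0, north=0).
  B is 7 units east of C: delta (east=+7, north=+0); B at (east=7, north=0).
  A is 4 units southeast of B: delta (east=+4, north=-4); A at (east=11, north=-4).
Therefore A relative to C: (east=11, north=-4).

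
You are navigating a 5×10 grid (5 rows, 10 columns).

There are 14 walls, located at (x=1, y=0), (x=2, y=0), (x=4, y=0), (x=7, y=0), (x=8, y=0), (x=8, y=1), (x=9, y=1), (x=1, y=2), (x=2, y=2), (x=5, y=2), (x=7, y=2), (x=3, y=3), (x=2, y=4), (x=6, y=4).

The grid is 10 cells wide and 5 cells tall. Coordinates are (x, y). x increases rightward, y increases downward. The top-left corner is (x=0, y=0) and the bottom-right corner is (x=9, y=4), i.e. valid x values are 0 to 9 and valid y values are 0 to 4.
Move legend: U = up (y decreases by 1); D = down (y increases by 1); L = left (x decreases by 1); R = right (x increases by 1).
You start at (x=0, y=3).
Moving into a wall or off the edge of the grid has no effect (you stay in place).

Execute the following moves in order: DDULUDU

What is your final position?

Answer: Final position: (x=0, y=2)

Derivation:
Start: (x=0, y=3)
  D (down): (x=0, y=3) -> (x=0, y=4)
  D (down): blocked, stay at (x=0, y=4)
  U (up): (x=0, y=4) -> (x=0, y=3)
  L (left): blocked, stay at (x=0, y=3)
  U (up): (x=0, y=3) -> (x=0, y=2)
  D (down): (x=0, y=2) -> (x=0, y=3)
  U (up): (x=0, y=3) -> (x=0, y=2)
Final: (x=0, y=2)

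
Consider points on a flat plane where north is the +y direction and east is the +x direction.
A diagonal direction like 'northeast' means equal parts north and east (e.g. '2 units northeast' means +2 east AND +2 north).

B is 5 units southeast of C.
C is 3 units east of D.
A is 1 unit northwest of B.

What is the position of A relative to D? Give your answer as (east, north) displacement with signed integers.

Place D at the origin (east=0, north=0).
  C is 3 units east of D: delta (east=+3, north=+0); C at (east=3, north=0).
  B is 5 units southeast of C: delta (east=+5, north=-5); B at (east=8, north=-5).
  A is 1 unit northwest of B: delta (east=-1, north=+1); A at (east=7, north=-4).
Therefore A relative to D: (east=7, north=-4).

Answer: A is at (east=7, north=-4) relative to D.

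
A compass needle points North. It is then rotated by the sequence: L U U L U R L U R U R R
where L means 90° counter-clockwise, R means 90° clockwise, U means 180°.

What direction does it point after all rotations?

Start: North
  L (left (90° counter-clockwise)) -> West
  U (U-turn (180°)) -> East
  U (U-turn (180°)) -> West
  L (left (90° counter-clockwise)) -> South
  U (U-turn (180°)) -> North
  R (right (90° clockwise)) -> East
  L (left (90° counter-clockwise)) -> North
  U (U-turn (180°)) -> South
  R (right (90° clockwise)) -> West
  U (U-turn (180°)) -> East
  R (right (90° clockwise)) -> South
  R (right (90° clockwise)) -> West
Final: West

Answer: Final heading: West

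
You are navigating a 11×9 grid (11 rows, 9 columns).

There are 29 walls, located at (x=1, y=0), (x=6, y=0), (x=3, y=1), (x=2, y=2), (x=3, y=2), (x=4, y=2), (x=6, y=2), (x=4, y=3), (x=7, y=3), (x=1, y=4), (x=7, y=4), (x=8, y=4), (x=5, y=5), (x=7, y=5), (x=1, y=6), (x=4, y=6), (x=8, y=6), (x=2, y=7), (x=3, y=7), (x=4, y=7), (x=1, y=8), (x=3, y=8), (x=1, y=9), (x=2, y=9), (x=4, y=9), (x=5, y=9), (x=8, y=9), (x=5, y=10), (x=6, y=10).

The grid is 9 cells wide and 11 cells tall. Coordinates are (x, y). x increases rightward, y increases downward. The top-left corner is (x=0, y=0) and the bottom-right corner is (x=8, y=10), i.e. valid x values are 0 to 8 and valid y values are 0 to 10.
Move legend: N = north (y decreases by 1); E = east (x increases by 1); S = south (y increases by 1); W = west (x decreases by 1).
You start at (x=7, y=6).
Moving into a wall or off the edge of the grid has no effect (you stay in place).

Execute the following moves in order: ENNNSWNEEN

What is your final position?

Answer: Final position: (x=7, y=6)

Derivation:
Start: (x=7, y=6)
  E (east): blocked, stay at (x=7, y=6)
  [×3]N (north): blocked, stay at (x=7, y=6)
  S (south): (x=7, y=6) -> (x=7, y=7)
  W (west): (x=7, y=7) -> (x=6, y=7)
  N (north): (x=6, y=7) -> (x=6, y=6)
  E (east): (x=6, y=6) -> (x=7, y=6)
  E (east): blocked, stay at (x=7, y=6)
  N (north): blocked, stay at (x=7, y=6)
Final: (x=7, y=6)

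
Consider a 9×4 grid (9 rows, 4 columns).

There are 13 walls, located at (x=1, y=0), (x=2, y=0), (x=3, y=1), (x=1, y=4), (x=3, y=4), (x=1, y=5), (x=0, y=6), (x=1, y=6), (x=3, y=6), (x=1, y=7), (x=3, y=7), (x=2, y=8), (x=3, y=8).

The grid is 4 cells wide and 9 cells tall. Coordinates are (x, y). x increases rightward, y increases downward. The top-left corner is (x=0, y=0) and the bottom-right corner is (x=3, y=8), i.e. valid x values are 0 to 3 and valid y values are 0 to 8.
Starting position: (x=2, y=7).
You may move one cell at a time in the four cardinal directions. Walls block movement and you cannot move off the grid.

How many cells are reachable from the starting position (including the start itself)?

BFS flood-fill from (x=2, y=7):
  Distance 0: (x=2, y=7)
  Distance 1: (x=2, y=6)
  Distance 2: (x=2, y=5)
  Distance 3: (x=2, y=4), (x=3, y=5)
  Distance 4: (x=2, y=3)
  Distance 5: (x=2, y=2), (x=1, y=3), (x=3, y=3)
  Distance 6: (x=2, y=1), (x=1, y=2), (x=3, y=2), (x=0, y=3)
  Distance 7: (x=1, y=1), (x=0, y=2), (x=0, y=4)
  Distance 8: (x=0, y=1), (x=0, y=5)
  Distance 9: (x=0, y=0)
Total reachable: 19 (grid has 23 open cells total)

Answer: Reachable cells: 19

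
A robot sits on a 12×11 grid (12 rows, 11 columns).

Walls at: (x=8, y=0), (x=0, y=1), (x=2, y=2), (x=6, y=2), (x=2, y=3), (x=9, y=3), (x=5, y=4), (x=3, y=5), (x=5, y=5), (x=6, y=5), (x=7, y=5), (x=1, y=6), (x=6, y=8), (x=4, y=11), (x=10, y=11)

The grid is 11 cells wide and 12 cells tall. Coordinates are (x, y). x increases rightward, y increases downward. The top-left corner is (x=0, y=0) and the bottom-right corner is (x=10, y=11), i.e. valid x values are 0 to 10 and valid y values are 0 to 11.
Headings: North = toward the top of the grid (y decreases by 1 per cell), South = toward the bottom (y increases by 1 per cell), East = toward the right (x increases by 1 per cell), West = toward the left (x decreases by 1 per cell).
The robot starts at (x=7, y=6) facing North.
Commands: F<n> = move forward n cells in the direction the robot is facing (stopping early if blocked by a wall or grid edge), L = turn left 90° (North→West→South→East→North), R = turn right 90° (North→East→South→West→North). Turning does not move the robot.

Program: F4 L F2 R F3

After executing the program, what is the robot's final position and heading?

Start: (x=7, y=6), facing North
  F4: move forward 0/4 (blocked), now at (x=7, y=6)
  L: turn left, now facing West
  F2: move forward 2, now at (x=5, y=6)
  R: turn right, now facing North
  F3: move forward 0/3 (blocked), now at (x=5, y=6)
Final: (x=5, y=6), facing North

Answer: Final position: (x=5, y=6), facing North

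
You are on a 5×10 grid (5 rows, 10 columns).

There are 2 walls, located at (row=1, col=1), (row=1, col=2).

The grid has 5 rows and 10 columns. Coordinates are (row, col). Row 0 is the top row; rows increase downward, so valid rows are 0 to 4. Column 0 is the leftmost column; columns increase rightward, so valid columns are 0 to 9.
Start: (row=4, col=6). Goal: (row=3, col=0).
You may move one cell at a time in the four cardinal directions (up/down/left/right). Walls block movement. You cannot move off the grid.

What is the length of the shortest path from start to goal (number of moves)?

BFS from (row=4, col=6) until reaching (row=3, col=0):
  Distance 0: (row=4, col=6)
  Distance 1: (row=3, col=6), (row=4, col=5), (row=4, col=7)
  Distance 2: (row=2, col=6), (row=3, col=5), (row=3, col=7), (row=4, col=4), (row=4, col=8)
  Distance 3: (row=1, col=6), (row=2, col=5), (row=2, col=7), (row=3, col=4), (row=3, col=8), (row=4, col=3), (row=4, col=9)
  Distance 4: (row=0, col=6), (row=1, col=5), (row=1, col=7), (row=2, col=4), (row=2, col=8), (row=3, col=3), (row=3, col=9), (row=4, col=2)
  Distance 5: (row=0, col=5), (row=0, col=7), (row=1, col=4), (row=1, col=8), (row=2, col=3), (row=2, col=9), (row=3, col=2), (row=4, col=1)
  Distance 6: (row=0, col=4), (row=0, col=8), (row=1, col=3), (row=1, col=9), (row=2, col=2), (row=3, col=1), (row=4, col=0)
  Distance 7: (row=0, col=3), (row=0, col=9), (row=2, col=1), (row=3, col=0)  <- goal reached here
One shortest path (7 moves): (row=4, col=6) -> (row=4, col=5) -> (row=4, col=4) -> (row=4, col=3) -> (row=4, col=2) -> (row=4, col=1) -> (row=4, col=0) -> (row=3, col=0)

Answer: Shortest path length: 7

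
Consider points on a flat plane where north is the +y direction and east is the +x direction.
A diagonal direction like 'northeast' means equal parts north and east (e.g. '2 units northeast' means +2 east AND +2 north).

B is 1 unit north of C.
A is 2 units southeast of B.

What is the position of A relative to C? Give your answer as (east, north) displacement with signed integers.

Answer: A is at (east=2, north=-1) relative to C.

Derivation:
Place C at the origin (east=0, north=0).
  B is 1 unit north of C: delta (east=+0, north=+1); B at (east=0, north=1).
  A is 2 units southeast of B: delta (east=+2, north=-2); A at (east=2, north=-1).
Therefore A relative to C: (east=2, north=-1).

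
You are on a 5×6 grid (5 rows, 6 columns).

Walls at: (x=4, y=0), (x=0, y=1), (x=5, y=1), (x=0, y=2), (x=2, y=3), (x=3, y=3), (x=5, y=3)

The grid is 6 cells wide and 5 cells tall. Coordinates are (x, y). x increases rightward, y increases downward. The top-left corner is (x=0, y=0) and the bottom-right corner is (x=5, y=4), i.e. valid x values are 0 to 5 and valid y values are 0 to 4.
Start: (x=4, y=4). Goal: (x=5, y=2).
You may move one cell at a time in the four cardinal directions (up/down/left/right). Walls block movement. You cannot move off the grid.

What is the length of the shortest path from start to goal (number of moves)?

Answer: Shortest path length: 3

Derivation:
BFS from (x=4, y=4) until reaching (x=5, y=2):
  Distance 0: (x=4, y=4)
  Distance 1: (x=4, y=3), (x=3, y=4), (x=5, y=4)
  Distance 2: (x=4, y=2), (x=2, y=4)
  Distance 3: (x=4, y=1), (x=3, y=2), (x=5, y=2), (x=1, y=4)  <- goal reached here
One shortest path (3 moves): (x=4, y=4) -> (x=4, y=3) -> (x=4, y=2) -> (x=5, y=2)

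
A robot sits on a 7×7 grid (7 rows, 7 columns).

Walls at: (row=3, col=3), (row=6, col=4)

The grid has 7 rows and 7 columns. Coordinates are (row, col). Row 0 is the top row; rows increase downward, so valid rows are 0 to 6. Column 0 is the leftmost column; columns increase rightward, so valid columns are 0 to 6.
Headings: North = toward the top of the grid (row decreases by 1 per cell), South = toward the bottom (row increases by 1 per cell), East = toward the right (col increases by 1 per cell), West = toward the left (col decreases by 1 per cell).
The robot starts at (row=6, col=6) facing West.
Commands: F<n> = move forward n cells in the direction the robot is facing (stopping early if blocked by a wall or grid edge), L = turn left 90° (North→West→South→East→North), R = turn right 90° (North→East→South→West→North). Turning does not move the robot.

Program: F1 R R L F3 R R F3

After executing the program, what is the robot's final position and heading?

Start: (row=6, col=6), facing West
  F1: move forward 1, now at (row=6, col=5)
  R: turn right, now facing North
  R: turn right, now facing East
  L: turn left, now facing North
  F3: move forward 3, now at (row=3, col=5)
  R: turn right, now facing East
  R: turn right, now facing South
  F3: move forward 3, now at (row=6, col=5)
Final: (row=6, col=5), facing South

Answer: Final position: (row=6, col=5), facing South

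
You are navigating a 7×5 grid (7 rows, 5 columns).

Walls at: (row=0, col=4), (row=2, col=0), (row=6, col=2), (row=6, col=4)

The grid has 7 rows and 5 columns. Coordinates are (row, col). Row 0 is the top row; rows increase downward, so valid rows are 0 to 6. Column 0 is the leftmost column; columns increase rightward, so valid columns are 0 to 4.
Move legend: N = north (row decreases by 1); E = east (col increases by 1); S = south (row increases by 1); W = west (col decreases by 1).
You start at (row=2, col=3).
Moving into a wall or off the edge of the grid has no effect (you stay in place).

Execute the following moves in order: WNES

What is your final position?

Start: (row=2, col=3)
  W (west): (row=2, col=3) -> (row=2, col=2)
  N (north): (row=2, col=2) -> (row=1, col=2)
  E (east): (row=1, col=2) -> (row=1, col=3)
  S (south): (row=1, col=3) -> (row=2, col=3)
Final: (row=2, col=3)

Answer: Final position: (row=2, col=3)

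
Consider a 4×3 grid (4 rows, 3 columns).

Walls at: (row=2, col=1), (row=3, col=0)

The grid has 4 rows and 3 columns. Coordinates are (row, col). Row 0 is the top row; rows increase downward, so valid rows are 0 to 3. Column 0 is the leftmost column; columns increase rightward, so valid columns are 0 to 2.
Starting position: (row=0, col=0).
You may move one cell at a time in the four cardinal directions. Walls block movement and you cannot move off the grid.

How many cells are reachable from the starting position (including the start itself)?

Answer: Reachable cells: 10

Derivation:
BFS flood-fill from (row=0, col=0):
  Distance 0: (row=0, col=0)
  Distance 1: (row=0, col=1), (row=1, col=0)
  Distance 2: (row=0, col=2), (row=1, col=1), (row=2, col=0)
  Distance 3: (row=1, col=2)
  Distance 4: (row=2, col=2)
  Distance 5: (row=3, col=2)
  Distance 6: (row=3, col=1)
Total reachable: 10 (grid has 10 open cells total)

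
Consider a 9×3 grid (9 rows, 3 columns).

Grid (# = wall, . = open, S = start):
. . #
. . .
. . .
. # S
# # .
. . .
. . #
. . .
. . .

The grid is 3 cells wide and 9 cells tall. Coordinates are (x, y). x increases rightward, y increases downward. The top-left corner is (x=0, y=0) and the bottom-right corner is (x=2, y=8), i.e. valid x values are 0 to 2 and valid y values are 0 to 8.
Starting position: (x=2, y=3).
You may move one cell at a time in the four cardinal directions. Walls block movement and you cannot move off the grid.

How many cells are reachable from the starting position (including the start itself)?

BFS flood-fill from (x=2, y=3):
  Distance 0: (x=2, y=3)
  Distance 1: (x=2, y=2), (x=2, y=4)
  Distance 2: (x=2, y=1), (x=1, y=2), (x=2, y=5)
  Distance 3: (x=1, y=1), (x=0, y=2), (x=1, y=5)
  Distance 4: (x=1, y=0), (x=0, y=1), (x=0, y=3), (x=0, y=5), (x=1, y=6)
  Distance 5: (x=0, y=0), (x=0, y=6), (x=1, y=7)
  Distance 6: (x=0, y=7), (x=2, y=7), (x=1, y=8)
  Distance 7: (x=0, y=8), (x=2, y=8)
Total reachable: 22 (grid has 22 open cells total)

Answer: Reachable cells: 22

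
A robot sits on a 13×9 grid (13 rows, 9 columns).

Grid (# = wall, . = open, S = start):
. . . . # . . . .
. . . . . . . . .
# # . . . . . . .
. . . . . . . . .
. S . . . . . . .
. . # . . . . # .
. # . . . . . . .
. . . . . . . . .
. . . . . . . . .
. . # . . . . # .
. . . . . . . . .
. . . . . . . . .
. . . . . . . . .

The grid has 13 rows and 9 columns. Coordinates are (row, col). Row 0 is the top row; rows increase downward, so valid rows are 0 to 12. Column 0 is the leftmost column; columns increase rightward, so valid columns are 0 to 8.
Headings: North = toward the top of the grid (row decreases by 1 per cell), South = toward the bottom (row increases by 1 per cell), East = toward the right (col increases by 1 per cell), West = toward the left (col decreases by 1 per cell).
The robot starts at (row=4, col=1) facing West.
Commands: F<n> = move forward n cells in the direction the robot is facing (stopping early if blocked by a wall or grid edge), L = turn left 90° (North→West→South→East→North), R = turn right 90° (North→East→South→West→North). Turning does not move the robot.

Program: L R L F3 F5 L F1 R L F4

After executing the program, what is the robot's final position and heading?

Start: (row=4, col=1), facing West
  L: turn left, now facing South
  R: turn right, now facing West
  L: turn left, now facing South
  F3: move forward 1/3 (blocked), now at (row=5, col=1)
  F5: move forward 0/5 (blocked), now at (row=5, col=1)
  L: turn left, now facing East
  F1: move forward 0/1 (blocked), now at (row=5, col=1)
  R: turn right, now facing South
  L: turn left, now facing East
  F4: move forward 0/4 (blocked), now at (row=5, col=1)
Final: (row=5, col=1), facing East

Answer: Final position: (row=5, col=1), facing East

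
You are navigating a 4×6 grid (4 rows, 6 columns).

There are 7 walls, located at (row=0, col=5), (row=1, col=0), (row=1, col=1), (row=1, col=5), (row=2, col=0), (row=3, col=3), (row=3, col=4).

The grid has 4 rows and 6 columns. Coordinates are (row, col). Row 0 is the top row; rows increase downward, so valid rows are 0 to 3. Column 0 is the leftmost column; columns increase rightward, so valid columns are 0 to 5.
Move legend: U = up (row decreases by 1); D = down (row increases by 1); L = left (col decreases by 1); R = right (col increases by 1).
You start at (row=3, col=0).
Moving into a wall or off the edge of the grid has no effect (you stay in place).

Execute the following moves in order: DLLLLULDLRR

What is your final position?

Start: (row=3, col=0)
  D (down): blocked, stay at (row=3, col=0)
  [×4]L (left): blocked, stay at (row=3, col=0)
  U (up): blocked, stay at (row=3, col=0)
  L (left): blocked, stay at (row=3, col=0)
  D (down): blocked, stay at (row=3, col=0)
  L (left): blocked, stay at (row=3, col=0)
  R (right): (row=3, col=0) -> (row=3, col=1)
  R (right): (row=3, col=1) -> (row=3, col=2)
Final: (row=3, col=2)

Answer: Final position: (row=3, col=2)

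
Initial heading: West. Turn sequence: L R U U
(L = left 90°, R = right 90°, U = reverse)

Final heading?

Start: West
  L (left (90° counter-clockwise)) -> South
  R (right (90° clockwise)) -> West
  U (U-turn (180°)) -> East
  U (U-turn (180°)) -> West
Final: West

Answer: Final heading: West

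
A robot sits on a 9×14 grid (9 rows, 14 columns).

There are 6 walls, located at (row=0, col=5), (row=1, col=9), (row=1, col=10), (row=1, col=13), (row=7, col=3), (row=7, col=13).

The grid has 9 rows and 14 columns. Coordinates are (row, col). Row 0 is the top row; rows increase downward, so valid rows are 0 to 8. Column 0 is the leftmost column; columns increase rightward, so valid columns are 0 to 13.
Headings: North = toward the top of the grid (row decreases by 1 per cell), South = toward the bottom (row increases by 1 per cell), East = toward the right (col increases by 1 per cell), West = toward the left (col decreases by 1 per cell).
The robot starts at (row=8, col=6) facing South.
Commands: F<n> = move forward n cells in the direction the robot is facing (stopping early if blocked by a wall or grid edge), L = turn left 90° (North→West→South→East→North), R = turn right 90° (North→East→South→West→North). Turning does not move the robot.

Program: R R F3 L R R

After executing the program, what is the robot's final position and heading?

Start: (row=8, col=6), facing South
  R: turn right, now facing West
  R: turn right, now facing North
  F3: move forward 3, now at (row=5, col=6)
  L: turn left, now facing West
  R: turn right, now facing North
  R: turn right, now facing East
Final: (row=5, col=6), facing East

Answer: Final position: (row=5, col=6), facing East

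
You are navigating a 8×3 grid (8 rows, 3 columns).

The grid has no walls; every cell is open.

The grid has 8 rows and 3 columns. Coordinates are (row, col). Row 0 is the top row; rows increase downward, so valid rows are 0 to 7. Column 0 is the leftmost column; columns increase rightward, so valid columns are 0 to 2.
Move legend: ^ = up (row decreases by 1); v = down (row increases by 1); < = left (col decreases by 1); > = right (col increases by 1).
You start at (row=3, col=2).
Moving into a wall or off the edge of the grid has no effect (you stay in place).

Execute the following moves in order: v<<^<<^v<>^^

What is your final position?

Start: (row=3, col=2)
  v (down): (row=3, col=2) -> (row=4, col=2)
  < (left): (row=4, col=2) -> (row=4, col=1)
  < (left): (row=4, col=1) -> (row=4, col=0)
  ^ (up): (row=4, col=0) -> (row=3, col=0)
  < (left): blocked, stay at (row=3, col=0)
  < (left): blocked, stay at (row=3, col=0)
  ^ (up): (row=3, col=0) -> (row=2, col=0)
  v (down): (row=2, col=0) -> (row=3, col=0)
  < (left): blocked, stay at (row=3, col=0)
  > (right): (row=3, col=0) -> (row=3, col=1)
  ^ (up): (row=3, col=1) -> (row=2, col=1)
  ^ (up): (row=2, col=1) -> (row=1, col=1)
Final: (row=1, col=1)

Answer: Final position: (row=1, col=1)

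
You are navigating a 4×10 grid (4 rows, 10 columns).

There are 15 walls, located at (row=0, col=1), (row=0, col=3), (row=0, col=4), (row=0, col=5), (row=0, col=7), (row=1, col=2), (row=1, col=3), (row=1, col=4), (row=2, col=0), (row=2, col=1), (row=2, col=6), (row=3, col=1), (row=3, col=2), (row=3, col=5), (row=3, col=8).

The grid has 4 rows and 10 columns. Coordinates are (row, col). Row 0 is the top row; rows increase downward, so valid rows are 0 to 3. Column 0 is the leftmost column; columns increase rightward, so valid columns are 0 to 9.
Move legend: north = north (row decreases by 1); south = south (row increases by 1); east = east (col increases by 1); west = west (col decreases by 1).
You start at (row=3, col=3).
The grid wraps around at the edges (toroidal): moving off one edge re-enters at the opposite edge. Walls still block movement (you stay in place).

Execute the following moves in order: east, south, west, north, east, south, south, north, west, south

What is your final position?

Answer: Final position: (row=3, col=3)

Derivation:
Start: (row=3, col=3)
  east (east): (row=3, col=3) -> (row=3, col=4)
  south (south): blocked, stay at (row=3, col=4)
  west (west): (row=3, col=4) -> (row=3, col=3)
  north (north): (row=3, col=3) -> (row=2, col=3)
  east (east): (row=2, col=3) -> (row=2, col=4)
  south (south): (row=2, col=4) -> (row=3, col=4)
  south (south): blocked, stay at (row=3, col=4)
  north (north): (row=3, col=4) -> (row=2, col=4)
  west (west): (row=2, col=4) -> (row=2, col=3)
  south (south): (row=2, col=3) -> (row=3, col=3)
Final: (row=3, col=3)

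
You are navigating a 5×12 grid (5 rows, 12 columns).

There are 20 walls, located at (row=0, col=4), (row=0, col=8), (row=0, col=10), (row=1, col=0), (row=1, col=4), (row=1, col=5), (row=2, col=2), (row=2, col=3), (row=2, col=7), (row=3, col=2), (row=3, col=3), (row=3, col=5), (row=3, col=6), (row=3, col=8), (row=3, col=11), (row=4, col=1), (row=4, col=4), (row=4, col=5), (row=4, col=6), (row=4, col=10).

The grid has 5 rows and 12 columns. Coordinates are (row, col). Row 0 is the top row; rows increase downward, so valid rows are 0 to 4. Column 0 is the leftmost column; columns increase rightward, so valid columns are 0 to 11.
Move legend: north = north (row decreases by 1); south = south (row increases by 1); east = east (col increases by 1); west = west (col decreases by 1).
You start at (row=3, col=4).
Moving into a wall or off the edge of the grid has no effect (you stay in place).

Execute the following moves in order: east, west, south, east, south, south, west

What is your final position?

Answer: Final position: (row=3, col=4)

Derivation:
Start: (row=3, col=4)
  east (east): blocked, stay at (row=3, col=4)
  west (west): blocked, stay at (row=3, col=4)
  south (south): blocked, stay at (row=3, col=4)
  east (east): blocked, stay at (row=3, col=4)
  south (south): blocked, stay at (row=3, col=4)
  south (south): blocked, stay at (row=3, col=4)
  west (west): blocked, stay at (row=3, col=4)
Final: (row=3, col=4)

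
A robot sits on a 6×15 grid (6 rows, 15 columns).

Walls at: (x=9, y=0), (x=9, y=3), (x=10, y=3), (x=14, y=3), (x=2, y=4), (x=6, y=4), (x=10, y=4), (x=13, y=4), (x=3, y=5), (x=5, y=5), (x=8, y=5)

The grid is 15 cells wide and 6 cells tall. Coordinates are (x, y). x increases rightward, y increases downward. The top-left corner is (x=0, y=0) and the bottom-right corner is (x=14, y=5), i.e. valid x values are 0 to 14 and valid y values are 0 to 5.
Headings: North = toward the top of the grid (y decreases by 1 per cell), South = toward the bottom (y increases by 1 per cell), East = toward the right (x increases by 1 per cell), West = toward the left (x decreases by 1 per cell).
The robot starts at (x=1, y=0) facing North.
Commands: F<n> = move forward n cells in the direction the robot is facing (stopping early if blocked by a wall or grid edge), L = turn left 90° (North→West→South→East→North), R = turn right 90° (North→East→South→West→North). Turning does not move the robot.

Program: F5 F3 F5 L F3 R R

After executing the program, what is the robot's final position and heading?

Answer: Final position: (x=0, y=0), facing East

Derivation:
Start: (x=1, y=0), facing North
  F5: move forward 0/5 (blocked), now at (x=1, y=0)
  F3: move forward 0/3 (blocked), now at (x=1, y=0)
  F5: move forward 0/5 (blocked), now at (x=1, y=0)
  L: turn left, now facing West
  F3: move forward 1/3 (blocked), now at (x=0, y=0)
  R: turn right, now facing North
  R: turn right, now facing East
Final: (x=0, y=0), facing East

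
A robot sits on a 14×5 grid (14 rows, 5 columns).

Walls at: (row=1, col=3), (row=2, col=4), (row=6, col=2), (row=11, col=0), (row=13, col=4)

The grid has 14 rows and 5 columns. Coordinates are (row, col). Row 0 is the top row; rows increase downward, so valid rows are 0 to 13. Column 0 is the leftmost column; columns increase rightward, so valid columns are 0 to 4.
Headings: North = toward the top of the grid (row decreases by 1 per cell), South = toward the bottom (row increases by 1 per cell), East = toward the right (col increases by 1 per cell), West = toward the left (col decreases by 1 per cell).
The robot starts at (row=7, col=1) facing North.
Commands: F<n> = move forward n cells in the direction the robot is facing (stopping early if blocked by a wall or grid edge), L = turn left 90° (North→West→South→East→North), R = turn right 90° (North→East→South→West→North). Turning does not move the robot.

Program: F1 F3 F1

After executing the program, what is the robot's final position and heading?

Start: (row=7, col=1), facing North
  F1: move forward 1, now at (row=6, col=1)
  F3: move forward 3, now at (row=3, col=1)
  F1: move forward 1, now at (row=2, col=1)
Final: (row=2, col=1), facing North

Answer: Final position: (row=2, col=1), facing North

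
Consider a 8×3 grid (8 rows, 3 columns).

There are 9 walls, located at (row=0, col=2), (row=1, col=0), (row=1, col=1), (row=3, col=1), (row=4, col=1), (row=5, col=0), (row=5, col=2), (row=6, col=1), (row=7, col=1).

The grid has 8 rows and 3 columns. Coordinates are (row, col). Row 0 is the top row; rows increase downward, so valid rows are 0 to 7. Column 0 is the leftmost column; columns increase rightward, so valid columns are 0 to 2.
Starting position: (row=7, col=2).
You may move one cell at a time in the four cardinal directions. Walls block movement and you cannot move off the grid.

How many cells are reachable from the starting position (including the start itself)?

Answer: Reachable cells: 2

Derivation:
BFS flood-fill from (row=7, col=2):
  Distance 0: (row=7, col=2)
  Distance 1: (row=6, col=2)
Total reachable: 2 (grid has 15 open cells total)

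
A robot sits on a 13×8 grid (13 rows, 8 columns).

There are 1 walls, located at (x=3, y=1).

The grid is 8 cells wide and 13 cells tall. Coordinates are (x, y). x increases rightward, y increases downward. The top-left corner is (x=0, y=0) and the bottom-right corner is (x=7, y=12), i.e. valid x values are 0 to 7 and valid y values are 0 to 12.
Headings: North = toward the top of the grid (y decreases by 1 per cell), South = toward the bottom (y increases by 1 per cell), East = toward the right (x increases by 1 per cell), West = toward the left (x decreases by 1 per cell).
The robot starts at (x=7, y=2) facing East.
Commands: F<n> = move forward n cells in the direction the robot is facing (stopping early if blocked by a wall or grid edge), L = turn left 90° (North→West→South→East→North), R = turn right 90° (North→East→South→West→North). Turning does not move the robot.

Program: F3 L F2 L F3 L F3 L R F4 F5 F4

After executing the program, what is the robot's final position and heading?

Answer: Final position: (x=4, y=12), facing South

Derivation:
Start: (x=7, y=2), facing East
  F3: move forward 0/3 (blocked), now at (x=7, y=2)
  L: turn left, now facing North
  F2: move forward 2, now at (x=7, y=0)
  L: turn left, now facing West
  F3: move forward 3, now at (x=4, y=0)
  L: turn left, now facing South
  F3: move forward 3, now at (x=4, y=3)
  L: turn left, now facing East
  R: turn right, now facing South
  F4: move forward 4, now at (x=4, y=7)
  F5: move forward 5, now at (x=4, y=12)
  F4: move forward 0/4 (blocked), now at (x=4, y=12)
Final: (x=4, y=12), facing South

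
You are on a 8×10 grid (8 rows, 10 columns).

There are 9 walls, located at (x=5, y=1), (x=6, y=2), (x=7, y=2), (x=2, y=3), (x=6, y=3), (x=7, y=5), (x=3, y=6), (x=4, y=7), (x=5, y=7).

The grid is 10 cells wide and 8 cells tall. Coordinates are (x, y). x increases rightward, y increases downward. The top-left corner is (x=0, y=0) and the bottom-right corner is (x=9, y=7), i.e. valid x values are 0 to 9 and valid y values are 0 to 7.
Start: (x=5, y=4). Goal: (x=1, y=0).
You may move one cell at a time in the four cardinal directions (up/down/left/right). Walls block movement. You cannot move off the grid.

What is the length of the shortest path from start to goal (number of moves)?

BFS from (x=5, y=4) until reaching (x=1, y=0):
  Distance 0: (x=5, y=4)
  Distance 1: (x=5, y=3), (x=4, y=4), (x=6, y=4), (x=5, y=5)
  Distance 2: (x=5, y=2), (x=4, y=3), (x=3, y=4), (x=7, y=4), (x=4, y=5), (x=6, y=5), (x=5, y=6)
  Distance 3: (x=4, y=2), (x=3, y=3), (x=7, y=3), (x=2, y=4), (x=8, y=4), (x=3, y=5), (x=4, y=6), (x=6, y=6)
  Distance 4: (x=4, y=1), (x=3, y=2), (x=8, y=3), (x=1, y=4), (x=9, y=4), (x=2, y=5), (x=8, y=5), (x=7, y=6), (x=6, y=7)
  Distance 5: (x=4, y=0), (x=3, y=1), (x=2, y=2), (x=8, y=2), (x=1, y=3), (x=9, y=3), (x=0, y=4), (x=1, y=5), (x=9, y=5), (x=2, y=6), (x=8, y=6), (x=7, y=7)
  Distance 6: (x=3, y=0), (x=5, y=0), (x=2, y=1), (x=8, y=1), (x=1, y=2), (x=9, y=2), (x=0, y=3), (x=0, y=5), (x=1, y=6), (x=9, y=6), (x=2, y=7), (x=8, y=7)
  Distance 7: (x=2, y=0), (x=6, y=0), (x=8, y=0), (x=1, y=1), (x=7, y=1), (x=9, y=1), (x=0, y=2), (x=0, y=6), (x=1, y=7), (x=3, y=7), (x=9, y=7)
  Distance 8: (x=1, y=0), (x=7, y=0), (x=9, y=0), (x=0, y=1), (x=6, y=1), (x=0, y=7)  <- goal reached here
One shortest path (8 moves): (x=5, y=4) -> (x=4, y=4) -> (x=3, y=4) -> (x=2, y=4) -> (x=1, y=4) -> (x=1, y=3) -> (x=1, y=2) -> (x=1, y=1) -> (x=1, y=0)

Answer: Shortest path length: 8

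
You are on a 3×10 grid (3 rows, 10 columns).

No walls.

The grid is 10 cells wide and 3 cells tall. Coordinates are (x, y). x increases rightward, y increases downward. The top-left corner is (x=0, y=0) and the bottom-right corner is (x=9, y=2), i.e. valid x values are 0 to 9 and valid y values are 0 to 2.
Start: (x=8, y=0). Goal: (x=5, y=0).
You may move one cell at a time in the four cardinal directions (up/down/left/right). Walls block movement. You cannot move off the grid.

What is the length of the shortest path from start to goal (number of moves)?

BFS from (x=8, y=0) until reaching (x=5, y=0):
  Distance 0: (x=8, y=0)
  Distance 1: (x=7, y=0), (x=9, y=0), (x=8, y=1)
  Distance 2: (x=6, y=0), (x=7, y=1), (x=9, y=1), (x=8, y=2)
  Distance 3: (x=5, y=0), (x=6, y=1), (x=7, y=2), (x=9, y=2)  <- goal reached here
One shortest path (3 moves): (x=8, y=0) -> (x=7, y=0) -> (x=6, y=0) -> (x=5, y=0)

Answer: Shortest path length: 3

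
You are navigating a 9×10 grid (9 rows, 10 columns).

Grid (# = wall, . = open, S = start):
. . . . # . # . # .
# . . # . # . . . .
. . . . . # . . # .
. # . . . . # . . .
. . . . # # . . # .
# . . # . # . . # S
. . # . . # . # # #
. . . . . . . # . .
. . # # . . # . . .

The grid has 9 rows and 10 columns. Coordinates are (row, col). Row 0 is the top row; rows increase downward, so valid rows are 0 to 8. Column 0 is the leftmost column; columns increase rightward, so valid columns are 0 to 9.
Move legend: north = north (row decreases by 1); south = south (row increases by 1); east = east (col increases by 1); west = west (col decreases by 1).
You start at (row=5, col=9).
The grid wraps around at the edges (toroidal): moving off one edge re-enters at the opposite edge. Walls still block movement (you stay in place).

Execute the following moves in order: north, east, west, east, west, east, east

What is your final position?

Start: (row=5, col=9)
  north (north): (row=5, col=9) -> (row=4, col=9)
  east (east): (row=4, col=9) -> (row=4, col=0)
  west (west): (row=4, col=0) -> (row=4, col=9)
  east (east): (row=4, col=9) -> (row=4, col=0)
  west (west): (row=4, col=0) -> (row=4, col=9)
  east (east): (row=4, col=9) -> (row=4, col=0)
  east (east): (row=4, col=0) -> (row=4, col=1)
Final: (row=4, col=1)

Answer: Final position: (row=4, col=1)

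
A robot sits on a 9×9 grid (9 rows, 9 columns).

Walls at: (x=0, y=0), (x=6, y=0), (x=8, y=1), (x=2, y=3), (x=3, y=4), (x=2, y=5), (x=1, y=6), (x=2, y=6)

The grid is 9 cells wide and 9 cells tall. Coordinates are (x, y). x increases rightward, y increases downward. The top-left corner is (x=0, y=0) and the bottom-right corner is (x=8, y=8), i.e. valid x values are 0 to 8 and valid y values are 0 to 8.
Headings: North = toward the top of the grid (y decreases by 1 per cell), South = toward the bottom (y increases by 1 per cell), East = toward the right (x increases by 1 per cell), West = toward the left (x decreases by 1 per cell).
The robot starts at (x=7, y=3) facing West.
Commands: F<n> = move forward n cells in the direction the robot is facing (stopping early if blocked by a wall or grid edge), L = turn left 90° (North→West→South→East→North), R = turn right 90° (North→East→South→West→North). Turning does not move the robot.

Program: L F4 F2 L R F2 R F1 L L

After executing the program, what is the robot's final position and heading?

Start: (x=7, y=3), facing West
  L: turn left, now facing South
  F4: move forward 4, now at (x=7, y=7)
  F2: move forward 1/2 (blocked), now at (x=7, y=8)
  L: turn left, now facing East
  R: turn right, now facing South
  F2: move forward 0/2 (blocked), now at (x=7, y=8)
  R: turn right, now facing West
  F1: move forward 1, now at (x=6, y=8)
  L: turn left, now facing South
  L: turn left, now facing East
Final: (x=6, y=8), facing East

Answer: Final position: (x=6, y=8), facing East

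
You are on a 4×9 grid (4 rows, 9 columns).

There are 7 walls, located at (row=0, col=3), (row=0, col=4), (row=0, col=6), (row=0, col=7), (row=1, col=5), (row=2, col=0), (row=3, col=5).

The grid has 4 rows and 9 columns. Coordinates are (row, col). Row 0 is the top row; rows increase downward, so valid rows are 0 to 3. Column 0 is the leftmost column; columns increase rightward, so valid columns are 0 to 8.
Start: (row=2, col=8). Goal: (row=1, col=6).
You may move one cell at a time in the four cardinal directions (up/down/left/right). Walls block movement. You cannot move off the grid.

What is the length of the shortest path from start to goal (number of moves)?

BFS from (row=2, col=8) until reaching (row=1, col=6):
  Distance 0: (row=2, col=8)
  Distance 1: (row=1, col=8), (row=2, col=7), (row=3, col=8)
  Distance 2: (row=0, col=8), (row=1, col=7), (row=2, col=6), (row=3, col=7)
  Distance 3: (row=1, col=6), (row=2, col=5), (row=3, col=6)  <- goal reached here
One shortest path (3 moves): (row=2, col=8) -> (row=2, col=7) -> (row=2, col=6) -> (row=1, col=6)

Answer: Shortest path length: 3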